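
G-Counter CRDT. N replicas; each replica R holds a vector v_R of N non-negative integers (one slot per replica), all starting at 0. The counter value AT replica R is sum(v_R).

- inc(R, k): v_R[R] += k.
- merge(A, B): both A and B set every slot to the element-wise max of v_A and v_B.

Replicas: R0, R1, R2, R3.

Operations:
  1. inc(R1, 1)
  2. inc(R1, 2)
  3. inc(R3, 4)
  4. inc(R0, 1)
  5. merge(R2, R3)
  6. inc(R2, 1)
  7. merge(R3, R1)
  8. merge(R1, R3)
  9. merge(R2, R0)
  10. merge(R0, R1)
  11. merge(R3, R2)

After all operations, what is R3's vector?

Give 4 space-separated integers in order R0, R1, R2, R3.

Answer: 1 3 1 4

Derivation:
Op 1: inc R1 by 1 -> R1=(0,1,0,0) value=1
Op 2: inc R1 by 2 -> R1=(0,3,0,0) value=3
Op 3: inc R3 by 4 -> R3=(0,0,0,4) value=4
Op 4: inc R0 by 1 -> R0=(1,0,0,0) value=1
Op 5: merge R2<->R3 -> R2=(0,0,0,4) R3=(0,0,0,4)
Op 6: inc R2 by 1 -> R2=(0,0,1,4) value=5
Op 7: merge R3<->R1 -> R3=(0,3,0,4) R1=(0,3,0,4)
Op 8: merge R1<->R3 -> R1=(0,3,0,4) R3=(0,3,0,4)
Op 9: merge R2<->R0 -> R2=(1,0,1,4) R0=(1,0,1,4)
Op 10: merge R0<->R1 -> R0=(1,3,1,4) R1=(1,3,1,4)
Op 11: merge R3<->R2 -> R3=(1,3,1,4) R2=(1,3,1,4)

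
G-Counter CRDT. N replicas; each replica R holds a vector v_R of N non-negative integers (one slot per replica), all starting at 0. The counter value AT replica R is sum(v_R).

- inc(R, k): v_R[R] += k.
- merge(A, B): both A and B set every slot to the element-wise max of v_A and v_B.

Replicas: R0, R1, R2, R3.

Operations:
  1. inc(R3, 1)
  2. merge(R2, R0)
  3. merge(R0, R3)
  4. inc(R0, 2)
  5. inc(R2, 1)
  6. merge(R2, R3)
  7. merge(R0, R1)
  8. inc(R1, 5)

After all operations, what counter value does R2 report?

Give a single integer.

Answer: 2

Derivation:
Op 1: inc R3 by 1 -> R3=(0,0,0,1) value=1
Op 2: merge R2<->R0 -> R2=(0,0,0,0) R0=(0,0,0,0)
Op 3: merge R0<->R3 -> R0=(0,0,0,1) R3=(0,0,0,1)
Op 4: inc R0 by 2 -> R0=(2,0,0,1) value=3
Op 5: inc R2 by 1 -> R2=(0,0,1,0) value=1
Op 6: merge R2<->R3 -> R2=(0,0,1,1) R3=(0,0,1,1)
Op 7: merge R0<->R1 -> R0=(2,0,0,1) R1=(2,0,0,1)
Op 8: inc R1 by 5 -> R1=(2,5,0,1) value=8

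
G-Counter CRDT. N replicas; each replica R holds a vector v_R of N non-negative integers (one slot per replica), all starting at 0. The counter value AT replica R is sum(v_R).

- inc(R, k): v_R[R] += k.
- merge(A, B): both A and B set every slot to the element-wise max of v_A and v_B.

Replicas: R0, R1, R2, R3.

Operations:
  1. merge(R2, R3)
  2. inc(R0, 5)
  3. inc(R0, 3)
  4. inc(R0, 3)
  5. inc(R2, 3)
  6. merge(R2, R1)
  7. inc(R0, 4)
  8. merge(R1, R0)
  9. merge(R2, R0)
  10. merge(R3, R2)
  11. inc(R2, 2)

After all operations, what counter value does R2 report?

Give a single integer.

Answer: 20

Derivation:
Op 1: merge R2<->R3 -> R2=(0,0,0,0) R3=(0,0,0,0)
Op 2: inc R0 by 5 -> R0=(5,0,0,0) value=5
Op 3: inc R0 by 3 -> R0=(8,0,0,0) value=8
Op 4: inc R0 by 3 -> R0=(11,0,0,0) value=11
Op 5: inc R2 by 3 -> R2=(0,0,3,0) value=3
Op 6: merge R2<->R1 -> R2=(0,0,3,0) R1=(0,0,3,0)
Op 7: inc R0 by 4 -> R0=(15,0,0,0) value=15
Op 8: merge R1<->R0 -> R1=(15,0,3,0) R0=(15,0,3,0)
Op 9: merge R2<->R0 -> R2=(15,0,3,0) R0=(15,0,3,0)
Op 10: merge R3<->R2 -> R3=(15,0,3,0) R2=(15,0,3,0)
Op 11: inc R2 by 2 -> R2=(15,0,5,0) value=20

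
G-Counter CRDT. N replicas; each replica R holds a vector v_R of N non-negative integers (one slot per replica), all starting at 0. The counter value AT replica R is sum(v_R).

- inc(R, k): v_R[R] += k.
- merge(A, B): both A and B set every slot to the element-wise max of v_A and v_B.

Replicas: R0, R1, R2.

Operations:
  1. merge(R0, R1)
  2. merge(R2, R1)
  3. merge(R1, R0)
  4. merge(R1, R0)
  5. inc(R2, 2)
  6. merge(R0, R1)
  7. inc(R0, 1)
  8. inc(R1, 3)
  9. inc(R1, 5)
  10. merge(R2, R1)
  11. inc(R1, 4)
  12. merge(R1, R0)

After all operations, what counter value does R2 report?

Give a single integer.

Op 1: merge R0<->R1 -> R0=(0,0,0) R1=(0,0,0)
Op 2: merge R2<->R1 -> R2=(0,0,0) R1=(0,0,0)
Op 3: merge R1<->R0 -> R1=(0,0,0) R0=(0,0,0)
Op 4: merge R1<->R0 -> R1=(0,0,0) R0=(0,0,0)
Op 5: inc R2 by 2 -> R2=(0,0,2) value=2
Op 6: merge R0<->R1 -> R0=(0,0,0) R1=(0,0,0)
Op 7: inc R0 by 1 -> R0=(1,0,0) value=1
Op 8: inc R1 by 3 -> R1=(0,3,0) value=3
Op 9: inc R1 by 5 -> R1=(0,8,0) value=8
Op 10: merge R2<->R1 -> R2=(0,8,2) R1=(0,8,2)
Op 11: inc R1 by 4 -> R1=(0,12,2) value=14
Op 12: merge R1<->R0 -> R1=(1,12,2) R0=(1,12,2)

Answer: 10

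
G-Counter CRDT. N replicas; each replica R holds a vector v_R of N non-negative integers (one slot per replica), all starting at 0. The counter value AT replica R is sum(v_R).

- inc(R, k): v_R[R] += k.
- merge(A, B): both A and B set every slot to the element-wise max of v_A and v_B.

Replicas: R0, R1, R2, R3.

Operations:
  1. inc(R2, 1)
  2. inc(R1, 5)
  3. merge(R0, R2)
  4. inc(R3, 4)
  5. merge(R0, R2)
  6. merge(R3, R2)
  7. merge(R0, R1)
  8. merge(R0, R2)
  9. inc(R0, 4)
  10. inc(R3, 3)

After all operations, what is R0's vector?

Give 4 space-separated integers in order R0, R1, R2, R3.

Op 1: inc R2 by 1 -> R2=(0,0,1,0) value=1
Op 2: inc R1 by 5 -> R1=(0,5,0,0) value=5
Op 3: merge R0<->R2 -> R0=(0,0,1,0) R2=(0,0,1,0)
Op 4: inc R3 by 4 -> R3=(0,0,0,4) value=4
Op 5: merge R0<->R2 -> R0=(0,0,1,0) R2=(0,0,1,0)
Op 6: merge R3<->R2 -> R3=(0,0,1,4) R2=(0,0,1,4)
Op 7: merge R0<->R1 -> R0=(0,5,1,0) R1=(0,5,1,0)
Op 8: merge R0<->R2 -> R0=(0,5,1,4) R2=(0,5,1,4)
Op 9: inc R0 by 4 -> R0=(4,5,1,4) value=14
Op 10: inc R3 by 3 -> R3=(0,0,1,7) value=8

Answer: 4 5 1 4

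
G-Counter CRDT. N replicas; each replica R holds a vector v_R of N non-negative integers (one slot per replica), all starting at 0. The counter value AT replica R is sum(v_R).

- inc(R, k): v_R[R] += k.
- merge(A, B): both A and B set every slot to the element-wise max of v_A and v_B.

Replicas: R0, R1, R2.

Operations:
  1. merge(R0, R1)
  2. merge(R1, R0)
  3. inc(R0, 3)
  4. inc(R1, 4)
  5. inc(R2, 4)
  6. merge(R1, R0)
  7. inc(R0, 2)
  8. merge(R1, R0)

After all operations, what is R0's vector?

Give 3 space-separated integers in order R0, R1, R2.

Answer: 5 4 0

Derivation:
Op 1: merge R0<->R1 -> R0=(0,0,0) R1=(0,0,0)
Op 2: merge R1<->R0 -> R1=(0,0,0) R0=(0,0,0)
Op 3: inc R0 by 3 -> R0=(3,0,0) value=3
Op 4: inc R1 by 4 -> R1=(0,4,0) value=4
Op 5: inc R2 by 4 -> R2=(0,0,4) value=4
Op 6: merge R1<->R0 -> R1=(3,4,0) R0=(3,4,0)
Op 7: inc R0 by 2 -> R0=(5,4,0) value=9
Op 8: merge R1<->R0 -> R1=(5,4,0) R0=(5,4,0)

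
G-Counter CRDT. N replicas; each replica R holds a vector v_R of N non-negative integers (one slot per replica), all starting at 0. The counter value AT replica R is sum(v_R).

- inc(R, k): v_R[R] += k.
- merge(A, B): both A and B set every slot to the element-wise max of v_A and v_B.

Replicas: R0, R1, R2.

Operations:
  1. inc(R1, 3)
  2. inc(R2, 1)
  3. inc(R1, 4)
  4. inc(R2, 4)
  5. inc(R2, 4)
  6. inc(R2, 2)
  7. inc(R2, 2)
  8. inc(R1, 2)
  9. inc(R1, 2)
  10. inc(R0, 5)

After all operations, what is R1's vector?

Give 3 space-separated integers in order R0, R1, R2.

Answer: 0 11 0

Derivation:
Op 1: inc R1 by 3 -> R1=(0,3,0) value=3
Op 2: inc R2 by 1 -> R2=(0,0,1) value=1
Op 3: inc R1 by 4 -> R1=(0,7,0) value=7
Op 4: inc R2 by 4 -> R2=(0,0,5) value=5
Op 5: inc R2 by 4 -> R2=(0,0,9) value=9
Op 6: inc R2 by 2 -> R2=(0,0,11) value=11
Op 7: inc R2 by 2 -> R2=(0,0,13) value=13
Op 8: inc R1 by 2 -> R1=(0,9,0) value=9
Op 9: inc R1 by 2 -> R1=(0,11,0) value=11
Op 10: inc R0 by 5 -> R0=(5,0,0) value=5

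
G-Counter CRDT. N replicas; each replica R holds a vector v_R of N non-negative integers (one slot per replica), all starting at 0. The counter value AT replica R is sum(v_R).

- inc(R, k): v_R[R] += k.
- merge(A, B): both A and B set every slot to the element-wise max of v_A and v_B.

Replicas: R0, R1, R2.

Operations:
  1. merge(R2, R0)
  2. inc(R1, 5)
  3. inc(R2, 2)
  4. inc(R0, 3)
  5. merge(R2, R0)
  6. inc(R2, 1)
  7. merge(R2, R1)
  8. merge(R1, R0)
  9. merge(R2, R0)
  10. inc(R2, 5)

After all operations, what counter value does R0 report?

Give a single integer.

Answer: 11

Derivation:
Op 1: merge R2<->R0 -> R2=(0,0,0) R0=(0,0,0)
Op 2: inc R1 by 5 -> R1=(0,5,0) value=5
Op 3: inc R2 by 2 -> R2=(0,0,2) value=2
Op 4: inc R0 by 3 -> R0=(3,0,0) value=3
Op 5: merge R2<->R0 -> R2=(3,0,2) R0=(3,0,2)
Op 6: inc R2 by 1 -> R2=(3,0,3) value=6
Op 7: merge R2<->R1 -> R2=(3,5,3) R1=(3,5,3)
Op 8: merge R1<->R0 -> R1=(3,5,3) R0=(3,5,3)
Op 9: merge R2<->R0 -> R2=(3,5,3) R0=(3,5,3)
Op 10: inc R2 by 5 -> R2=(3,5,8) value=16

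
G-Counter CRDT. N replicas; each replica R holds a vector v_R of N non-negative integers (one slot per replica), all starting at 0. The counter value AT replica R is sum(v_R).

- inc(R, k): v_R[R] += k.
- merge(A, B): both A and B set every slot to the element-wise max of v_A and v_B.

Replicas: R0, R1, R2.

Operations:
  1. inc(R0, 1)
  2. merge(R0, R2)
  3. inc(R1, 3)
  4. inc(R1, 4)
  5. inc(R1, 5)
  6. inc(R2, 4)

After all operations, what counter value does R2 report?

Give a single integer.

Op 1: inc R0 by 1 -> R0=(1,0,0) value=1
Op 2: merge R0<->R2 -> R0=(1,0,0) R2=(1,0,0)
Op 3: inc R1 by 3 -> R1=(0,3,0) value=3
Op 4: inc R1 by 4 -> R1=(0,7,0) value=7
Op 5: inc R1 by 5 -> R1=(0,12,0) value=12
Op 6: inc R2 by 4 -> R2=(1,0,4) value=5

Answer: 5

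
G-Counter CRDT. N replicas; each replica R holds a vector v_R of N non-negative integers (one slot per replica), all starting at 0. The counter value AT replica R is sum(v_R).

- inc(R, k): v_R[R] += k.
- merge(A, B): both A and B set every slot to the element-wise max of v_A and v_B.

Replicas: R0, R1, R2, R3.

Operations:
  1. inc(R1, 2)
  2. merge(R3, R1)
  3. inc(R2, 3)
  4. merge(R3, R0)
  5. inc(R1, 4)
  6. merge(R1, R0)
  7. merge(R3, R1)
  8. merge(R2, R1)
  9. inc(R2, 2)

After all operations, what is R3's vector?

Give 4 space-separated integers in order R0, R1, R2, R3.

Op 1: inc R1 by 2 -> R1=(0,2,0,0) value=2
Op 2: merge R3<->R1 -> R3=(0,2,0,0) R1=(0,2,0,0)
Op 3: inc R2 by 3 -> R2=(0,0,3,0) value=3
Op 4: merge R3<->R0 -> R3=(0,2,0,0) R0=(0,2,0,0)
Op 5: inc R1 by 4 -> R1=(0,6,0,0) value=6
Op 6: merge R1<->R0 -> R1=(0,6,0,0) R0=(0,6,0,0)
Op 7: merge R3<->R1 -> R3=(0,6,0,0) R1=(0,6,0,0)
Op 8: merge R2<->R1 -> R2=(0,6,3,0) R1=(0,6,3,0)
Op 9: inc R2 by 2 -> R2=(0,6,5,0) value=11

Answer: 0 6 0 0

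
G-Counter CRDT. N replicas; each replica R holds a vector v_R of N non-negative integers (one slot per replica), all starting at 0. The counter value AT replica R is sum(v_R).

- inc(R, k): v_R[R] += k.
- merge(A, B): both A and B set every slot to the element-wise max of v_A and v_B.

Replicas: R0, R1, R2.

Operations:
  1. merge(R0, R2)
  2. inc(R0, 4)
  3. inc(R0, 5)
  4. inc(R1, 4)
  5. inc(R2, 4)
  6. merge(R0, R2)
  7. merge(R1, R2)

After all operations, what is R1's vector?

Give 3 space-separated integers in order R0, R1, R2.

Answer: 9 4 4

Derivation:
Op 1: merge R0<->R2 -> R0=(0,0,0) R2=(0,0,0)
Op 2: inc R0 by 4 -> R0=(4,0,0) value=4
Op 3: inc R0 by 5 -> R0=(9,0,0) value=9
Op 4: inc R1 by 4 -> R1=(0,4,0) value=4
Op 5: inc R2 by 4 -> R2=(0,0,4) value=4
Op 6: merge R0<->R2 -> R0=(9,0,4) R2=(9,0,4)
Op 7: merge R1<->R2 -> R1=(9,4,4) R2=(9,4,4)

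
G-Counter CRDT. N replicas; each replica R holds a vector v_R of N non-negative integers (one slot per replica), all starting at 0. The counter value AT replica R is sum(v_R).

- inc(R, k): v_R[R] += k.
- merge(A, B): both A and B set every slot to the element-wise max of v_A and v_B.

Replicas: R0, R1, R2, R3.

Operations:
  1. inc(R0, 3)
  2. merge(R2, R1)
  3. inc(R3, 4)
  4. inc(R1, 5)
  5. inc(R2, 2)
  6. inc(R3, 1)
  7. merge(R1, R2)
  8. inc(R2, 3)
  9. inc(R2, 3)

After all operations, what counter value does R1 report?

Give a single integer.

Op 1: inc R0 by 3 -> R0=(3,0,0,0) value=3
Op 2: merge R2<->R1 -> R2=(0,0,0,0) R1=(0,0,0,0)
Op 3: inc R3 by 4 -> R3=(0,0,0,4) value=4
Op 4: inc R1 by 5 -> R1=(0,5,0,0) value=5
Op 5: inc R2 by 2 -> R2=(0,0,2,0) value=2
Op 6: inc R3 by 1 -> R3=(0,0,0,5) value=5
Op 7: merge R1<->R2 -> R1=(0,5,2,0) R2=(0,5,2,0)
Op 8: inc R2 by 3 -> R2=(0,5,5,0) value=10
Op 9: inc R2 by 3 -> R2=(0,5,8,0) value=13

Answer: 7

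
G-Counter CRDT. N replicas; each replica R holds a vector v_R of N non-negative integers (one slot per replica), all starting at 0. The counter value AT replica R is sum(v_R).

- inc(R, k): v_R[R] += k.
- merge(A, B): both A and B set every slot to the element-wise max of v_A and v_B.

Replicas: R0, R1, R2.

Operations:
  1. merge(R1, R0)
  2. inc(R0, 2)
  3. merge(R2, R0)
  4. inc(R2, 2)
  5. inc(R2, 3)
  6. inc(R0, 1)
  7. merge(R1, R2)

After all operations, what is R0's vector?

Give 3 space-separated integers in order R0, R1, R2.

Answer: 3 0 0

Derivation:
Op 1: merge R1<->R0 -> R1=(0,0,0) R0=(0,0,0)
Op 2: inc R0 by 2 -> R0=(2,0,0) value=2
Op 3: merge R2<->R0 -> R2=(2,0,0) R0=(2,0,0)
Op 4: inc R2 by 2 -> R2=(2,0,2) value=4
Op 5: inc R2 by 3 -> R2=(2,0,5) value=7
Op 6: inc R0 by 1 -> R0=(3,0,0) value=3
Op 7: merge R1<->R2 -> R1=(2,0,5) R2=(2,0,5)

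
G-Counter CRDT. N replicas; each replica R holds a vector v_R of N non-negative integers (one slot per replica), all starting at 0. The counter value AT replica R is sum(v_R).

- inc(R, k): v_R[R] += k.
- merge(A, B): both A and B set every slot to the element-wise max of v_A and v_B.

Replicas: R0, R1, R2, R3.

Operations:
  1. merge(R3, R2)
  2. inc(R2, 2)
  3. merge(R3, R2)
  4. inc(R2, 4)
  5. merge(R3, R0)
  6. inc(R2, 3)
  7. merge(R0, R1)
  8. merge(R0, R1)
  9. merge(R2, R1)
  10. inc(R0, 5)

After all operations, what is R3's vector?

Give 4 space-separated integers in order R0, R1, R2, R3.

Answer: 0 0 2 0

Derivation:
Op 1: merge R3<->R2 -> R3=(0,0,0,0) R2=(0,0,0,0)
Op 2: inc R2 by 2 -> R2=(0,0,2,0) value=2
Op 3: merge R3<->R2 -> R3=(0,0,2,0) R2=(0,0,2,0)
Op 4: inc R2 by 4 -> R2=(0,0,6,0) value=6
Op 5: merge R3<->R0 -> R3=(0,0,2,0) R0=(0,0,2,0)
Op 6: inc R2 by 3 -> R2=(0,0,9,0) value=9
Op 7: merge R0<->R1 -> R0=(0,0,2,0) R1=(0,0,2,0)
Op 8: merge R0<->R1 -> R0=(0,0,2,0) R1=(0,0,2,0)
Op 9: merge R2<->R1 -> R2=(0,0,9,0) R1=(0,0,9,0)
Op 10: inc R0 by 5 -> R0=(5,0,2,0) value=7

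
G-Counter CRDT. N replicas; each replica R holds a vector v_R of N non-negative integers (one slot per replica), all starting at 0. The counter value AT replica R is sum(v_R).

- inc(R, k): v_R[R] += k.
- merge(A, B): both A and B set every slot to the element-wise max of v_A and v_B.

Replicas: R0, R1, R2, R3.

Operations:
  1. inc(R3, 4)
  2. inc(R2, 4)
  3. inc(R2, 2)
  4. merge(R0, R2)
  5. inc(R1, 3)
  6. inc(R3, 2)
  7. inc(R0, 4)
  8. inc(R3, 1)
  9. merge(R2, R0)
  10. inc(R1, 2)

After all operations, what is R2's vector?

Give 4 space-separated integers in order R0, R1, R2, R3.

Op 1: inc R3 by 4 -> R3=(0,0,0,4) value=4
Op 2: inc R2 by 4 -> R2=(0,0,4,0) value=4
Op 3: inc R2 by 2 -> R2=(0,0,6,0) value=6
Op 4: merge R0<->R2 -> R0=(0,0,6,0) R2=(0,0,6,0)
Op 5: inc R1 by 3 -> R1=(0,3,0,0) value=3
Op 6: inc R3 by 2 -> R3=(0,0,0,6) value=6
Op 7: inc R0 by 4 -> R0=(4,0,6,0) value=10
Op 8: inc R3 by 1 -> R3=(0,0,0,7) value=7
Op 9: merge R2<->R0 -> R2=(4,0,6,0) R0=(4,0,6,0)
Op 10: inc R1 by 2 -> R1=(0,5,0,0) value=5

Answer: 4 0 6 0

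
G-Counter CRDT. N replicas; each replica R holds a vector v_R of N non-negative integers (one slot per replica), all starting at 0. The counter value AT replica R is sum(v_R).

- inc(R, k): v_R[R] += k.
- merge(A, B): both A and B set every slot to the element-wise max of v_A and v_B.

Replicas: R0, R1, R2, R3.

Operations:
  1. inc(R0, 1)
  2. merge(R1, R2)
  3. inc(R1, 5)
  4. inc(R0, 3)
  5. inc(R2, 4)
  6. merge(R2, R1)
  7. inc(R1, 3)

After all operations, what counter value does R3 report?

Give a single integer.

Op 1: inc R0 by 1 -> R0=(1,0,0,0) value=1
Op 2: merge R1<->R2 -> R1=(0,0,0,0) R2=(0,0,0,0)
Op 3: inc R1 by 5 -> R1=(0,5,0,0) value=5
Op 4: inc R0 by 3 -> R0=(4,0,0,0) value=4
Op 5: inc R2 by 4 -> R2=(0,0,4,0) value=4
Op 6: merge R2<->R1 -> R2=(0,5,4,0) R1=(0,5,4,0)
Op 7: inc R1 by 3 -> R1=(0,8,4,0) value=12

Answer: 0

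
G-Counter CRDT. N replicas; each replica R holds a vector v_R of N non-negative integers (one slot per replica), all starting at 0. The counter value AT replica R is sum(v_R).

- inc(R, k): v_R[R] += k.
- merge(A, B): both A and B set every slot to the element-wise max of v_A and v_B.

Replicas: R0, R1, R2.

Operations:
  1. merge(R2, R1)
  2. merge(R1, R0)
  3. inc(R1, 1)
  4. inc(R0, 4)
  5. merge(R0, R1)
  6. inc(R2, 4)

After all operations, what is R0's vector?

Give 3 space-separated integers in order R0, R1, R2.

Answer: 4 1 0

Derivation:
Op 1: merge R2<->R1 -> R2=(0,0,0) R1=(0,0,0)
Op 2: merge R1<->R0 -> R1=(0,0,0) R0=(0,0,0)
Op 3: inc R1 by 1 -> R1=(0,1,0) value=1
Op 4: inc R0 by 4 -> R0=(4,0,0) value=4
Op 5: merge R0<->R1 -> R0=(4,1,0) R1=(4,1,0)
Op 6: inc R2 by 4 -> R2=(0,0,4) value=4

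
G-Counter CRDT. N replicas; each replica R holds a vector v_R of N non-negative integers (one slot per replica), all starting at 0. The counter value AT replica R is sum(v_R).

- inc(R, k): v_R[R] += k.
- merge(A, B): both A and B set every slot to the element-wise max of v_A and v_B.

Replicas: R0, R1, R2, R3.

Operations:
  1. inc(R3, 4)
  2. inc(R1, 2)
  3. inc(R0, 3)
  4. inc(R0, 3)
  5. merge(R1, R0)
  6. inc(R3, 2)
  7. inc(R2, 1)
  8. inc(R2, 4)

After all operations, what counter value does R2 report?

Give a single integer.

Answer: 5

Derivation:
Op 1: inc R3 by 4 -> R3=(0,0,0,4) value=4
Op 2: inc R1 by 2 -> R1=(0,2,0,0) value=2
Op 3: inc R0 by 3 -> R0=(3,0,0,0) value=3
Op 4: inc R0 by 3 -> R0=(6,0,0,0) value=6
Op 5: merge R1<->R0 -> R1=(6,2,0,0) R0=(6,2,0,0)
Op 6: inc R3 by 2 -> R3=(0,0,0,6) value=6
Op 7: inc R2 by 1 -> R2=(0,0,1,0) value=1
Op 8: inc R2 by 4 -> R2=(0,0,5,0) value=5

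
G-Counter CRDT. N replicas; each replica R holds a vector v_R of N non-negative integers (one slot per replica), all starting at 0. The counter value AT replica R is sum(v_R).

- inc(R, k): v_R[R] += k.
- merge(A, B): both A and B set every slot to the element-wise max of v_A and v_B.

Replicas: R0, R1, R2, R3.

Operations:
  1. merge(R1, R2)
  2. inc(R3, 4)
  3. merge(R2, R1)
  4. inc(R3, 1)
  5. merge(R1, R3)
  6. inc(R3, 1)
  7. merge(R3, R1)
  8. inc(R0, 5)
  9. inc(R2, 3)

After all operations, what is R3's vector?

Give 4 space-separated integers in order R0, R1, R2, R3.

Op 1: merge R1<->R2 -> R1=(0,0,0,0) R2=(0,0,0,0)
Op 2: inc R3 by 4 -> R3=(0,0,0,4) value=4
Op 3: merge R2<->R1 -> R2=(0,0,0,0) R1=(0,0,0,0)
Op 4: inc R3 by 1 -> R3=(0,0,0,5) value=5
Op 5: merge R1<->R3 -> R1=(0,0,0,5) R3=(0,0,0,5)
Op 6: inc R3 by 1 -> R3=(0,0,0,6) value=6
Op 7: merge R3<->R1 -> R3=(0,0,0,6) R1=(0,0,0,6)
Op 8: inc R0 by 5 -> R0=(5,0,0,0) value=5
Op 9: inc R2 by 3 -> R2=(0,0,3,0) value=3

Answer: 0 0 0 6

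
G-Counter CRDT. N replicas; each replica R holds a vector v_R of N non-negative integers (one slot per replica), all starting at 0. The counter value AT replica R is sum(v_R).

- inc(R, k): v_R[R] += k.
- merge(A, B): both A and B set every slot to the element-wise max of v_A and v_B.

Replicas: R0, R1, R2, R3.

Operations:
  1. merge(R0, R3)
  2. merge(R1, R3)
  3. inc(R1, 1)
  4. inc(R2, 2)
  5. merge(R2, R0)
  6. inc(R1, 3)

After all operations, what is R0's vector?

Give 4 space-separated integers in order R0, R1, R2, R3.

Answer: 0 0 2 0

Derivation:
Op 1: merge R0<->R3 -> R0=(0,0,0,0) R3=(0,0,0,0)
Op 2: merge R1<->R3 -> R1=(0,0,0,0) R3=(0,0,0,0)
Op 3: inc R1 by 1 -> R1=(0,1,0,0) value=1
Op 4: inc R2 by 2 -> R2=(0,0,2,0) value=2
Op 5: merge R2<->R0 -> R2=(0,0,2,0) R0=(0,0,2,0)
Op 6: inc R1 by 3 -> R1=(0,4,0,0) value=4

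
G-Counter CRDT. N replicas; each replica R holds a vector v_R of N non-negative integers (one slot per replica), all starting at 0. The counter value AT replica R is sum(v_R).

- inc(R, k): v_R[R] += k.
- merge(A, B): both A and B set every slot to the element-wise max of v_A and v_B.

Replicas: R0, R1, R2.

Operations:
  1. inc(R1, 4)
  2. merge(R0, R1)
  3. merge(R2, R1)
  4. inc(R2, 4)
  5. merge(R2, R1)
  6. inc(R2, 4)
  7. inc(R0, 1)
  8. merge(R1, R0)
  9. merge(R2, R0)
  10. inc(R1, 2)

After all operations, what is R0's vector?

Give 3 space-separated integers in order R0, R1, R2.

Op 1: inc R1 by 4 -> R1=(0,4,0) value=4
Op 2: merge R0<->R1 -> R0=(0,4,0) R1=(0,4,0)
Op 3: merge R2<->R1 -> R2=(0,4,0) R1=(0,4,0)
Op 4: inc R2 by 4 -> R2=(0,4,4) value=8
Op 5: merge R2<->R1 -> R2=(0,4,4) R1=(0,4,4)
Op 6: inc R2 by 4 -> R2=(0,4,8) value=12
Op 7: inc R0 by 1 -> R0=(1,4,0) value=5
Op 8: merge R1<->R0 -> R1=(1,4,4) R0=(1,4,4)
Op 9: merge R2<->R0 -> R2=(1,4,8) R0=(1,4,8)
Op 10: inc R1 by 2 -> R1=(1,6,4) value=11

Answer: 1 4 8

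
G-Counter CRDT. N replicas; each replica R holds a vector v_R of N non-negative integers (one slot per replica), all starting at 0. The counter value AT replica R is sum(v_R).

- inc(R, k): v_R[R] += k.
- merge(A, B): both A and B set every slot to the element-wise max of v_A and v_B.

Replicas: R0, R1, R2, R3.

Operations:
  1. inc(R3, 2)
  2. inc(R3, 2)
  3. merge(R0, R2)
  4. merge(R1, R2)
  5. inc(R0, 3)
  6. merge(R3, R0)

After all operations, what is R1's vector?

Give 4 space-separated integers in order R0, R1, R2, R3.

Op 1: inc R3 by 2 -> R3=(0,0,0,2) value=2
Op 2: inc R3 by 2 -> R3=(0,0,0,4) value=4
Op 3: merge R0<->R2 -> R0=(0,0,0,0) R2=(0,0,0,0)
Op 4: merge R1<->R2 -> R1=(0,0,0,0) R2=(0,0,0,0)
Op 5: inc R0 by 3 -> R0=(3,0,0,0) value=3
Op 6: merge R3<->R0 -> R3=(3,0,0,4) R0=(3,0,0,4)

Answer: 0 0 0 0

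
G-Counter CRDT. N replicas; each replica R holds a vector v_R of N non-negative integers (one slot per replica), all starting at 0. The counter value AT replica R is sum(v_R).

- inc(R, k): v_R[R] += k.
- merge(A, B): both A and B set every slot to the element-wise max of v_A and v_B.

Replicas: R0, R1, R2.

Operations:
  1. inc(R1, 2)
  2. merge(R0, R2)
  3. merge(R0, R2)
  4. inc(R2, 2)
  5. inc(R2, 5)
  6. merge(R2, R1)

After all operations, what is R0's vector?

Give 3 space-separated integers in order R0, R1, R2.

Answer: 0 0 0

Derivation:
Op 1: inc R1 by 2 -> R1=(0,2,0) value=2
Op 2: merge R0<->R2 -> R0=(0,0,0) R2=(0,0,0)
Op 3: merge R0<->R2 -> R0=(0,0,0) R2=(0,0,0)
Op 4: inc R2 by 2 -> R2=(0,0,2) value=2
Op 5: inc R2 by 5 -> R2=(0,0,7) value=7
Op 6: merge R2<->R1 -> R2=(0,2,7) R1=(0,2,7)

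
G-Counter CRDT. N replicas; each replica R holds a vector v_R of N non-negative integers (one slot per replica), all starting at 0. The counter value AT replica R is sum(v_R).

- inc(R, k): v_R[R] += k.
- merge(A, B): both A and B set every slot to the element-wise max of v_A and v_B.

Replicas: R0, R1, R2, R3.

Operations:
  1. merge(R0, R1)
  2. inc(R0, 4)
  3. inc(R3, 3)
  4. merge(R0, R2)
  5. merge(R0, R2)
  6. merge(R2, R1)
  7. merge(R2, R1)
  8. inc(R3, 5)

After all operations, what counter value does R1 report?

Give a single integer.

Answer: 4

Derivation:
Op 1: merge R0<->R1 -> R0=(0,0,0,0) R1=(0,0,0,0)
Op 2: inc R0 by 4 -> R0=(4,0,0,0) value=4
Op 3: inc R3 by 3 -> R3=(0,0,0,3) value=3
Op 4: merge R0<->R2 -> R0=(4,0,0,0) R2=(4,0,0,0)
Op 5: merge R0<->R2 -> R0=(4,0,0,0) R2=(4,0,0,0)
Op 6: merge R2<->R1 -> R2=(4,0,0,0) R1=(4,0,0,0)
Op 7: merge R2<->R1 -> R2=(4,0,0,0) R1=(4,0,0,0)
Op 8: inc R3 by 5 -> R3=(0,0,0,8) value=8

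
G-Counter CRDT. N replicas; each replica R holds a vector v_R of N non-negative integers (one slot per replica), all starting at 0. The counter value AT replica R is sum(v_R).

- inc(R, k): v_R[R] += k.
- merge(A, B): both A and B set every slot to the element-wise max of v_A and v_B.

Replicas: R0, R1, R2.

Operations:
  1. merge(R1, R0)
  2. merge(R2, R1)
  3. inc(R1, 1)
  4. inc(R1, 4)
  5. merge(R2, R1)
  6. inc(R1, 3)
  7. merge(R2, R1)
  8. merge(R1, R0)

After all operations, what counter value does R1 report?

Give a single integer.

Answer: 8

Derivation:
Op 1: merge R1<->R0 -> R1=(0,0,0) R0=(0,0,0)
Op 2: merge R2<->R1 -> R2=(0,0,0) R1=(0,0,0)
Op 3: inc R1 by 1 -> R1=(0,1,0) value=1
Op 4: inc R1 by 4 -> R1=(0,5,0) value=5
Op 5: merge R2<->R1 -> R2=(0,5,0) R1=(0,5,0)
Op 6: inc R1 by 3 -> R1=(0,8,0) value=8
Op 7: merge R2<->R1 -> R2=(0,8,0) R1=(0,8,0)
Op 8: merge R1<->R0 -> R1=(0,8,0) R0=(0,8,0)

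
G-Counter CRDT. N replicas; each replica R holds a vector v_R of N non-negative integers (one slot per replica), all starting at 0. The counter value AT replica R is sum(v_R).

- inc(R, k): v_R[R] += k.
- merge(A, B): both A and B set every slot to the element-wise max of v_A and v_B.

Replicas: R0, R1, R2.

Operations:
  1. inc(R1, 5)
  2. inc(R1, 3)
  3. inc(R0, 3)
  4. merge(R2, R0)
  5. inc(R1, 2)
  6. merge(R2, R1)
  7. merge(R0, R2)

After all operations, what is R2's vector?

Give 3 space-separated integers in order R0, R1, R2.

Op 1: inc R1 by 5 -> R1=(0,5,0) value=5
Op 2: inc R1 by 3 -> R1=(0,8,0) value=8
Op 3: inc R0 by 3 -> R0=(3,0,0) value=3
Op 4: merge R2<->R0 -> R2=(3,0,0) R0=(3,0,0)
Op 5: inc R1 by 2 -> R1=(0,10,0) value=10
Op 6: merge R2<->R1 -> R2=(3,10,0) R1=(3,10,0)
Op 7: merge R0<->R2 -> R0=(3,10,0) R2=(3,10,0)

Answer: 3 10 0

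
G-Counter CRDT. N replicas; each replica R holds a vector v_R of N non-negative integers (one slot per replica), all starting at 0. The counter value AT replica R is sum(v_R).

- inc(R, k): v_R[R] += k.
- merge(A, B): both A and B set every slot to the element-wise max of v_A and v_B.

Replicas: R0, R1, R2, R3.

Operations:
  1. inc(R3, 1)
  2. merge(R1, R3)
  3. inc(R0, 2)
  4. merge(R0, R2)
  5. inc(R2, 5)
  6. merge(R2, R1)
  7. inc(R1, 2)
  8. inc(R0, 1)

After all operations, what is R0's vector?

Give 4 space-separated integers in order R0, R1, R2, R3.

Op 1: inc R3 by 1 -> R3=(0,0,0,1) value=1
Op 2: merge R1<->R3 -> R1=(0,0,0,1) R3=(0,0,0,1)
Op 3: inc R0 by 2 -> R0=(2,0,0,0) value=2
Op 4: merge R0<->R2 -> R0=(2,0,0,0) R2=(2,0,0,0)
Op 5: inc R2 by 5 -> R2=(2,0,5,0) value=7
Op 6: merge R2<->R1 -> R2=(2,0,5,1) R1=(2,0,5,1)
Op 7: inc R1 by 2 -> R1=(2,2,5,1) value=10
Op 8: inc R0 by 1 -> R0=(3,0,0,0) value=3

Answer: 3 0 0 0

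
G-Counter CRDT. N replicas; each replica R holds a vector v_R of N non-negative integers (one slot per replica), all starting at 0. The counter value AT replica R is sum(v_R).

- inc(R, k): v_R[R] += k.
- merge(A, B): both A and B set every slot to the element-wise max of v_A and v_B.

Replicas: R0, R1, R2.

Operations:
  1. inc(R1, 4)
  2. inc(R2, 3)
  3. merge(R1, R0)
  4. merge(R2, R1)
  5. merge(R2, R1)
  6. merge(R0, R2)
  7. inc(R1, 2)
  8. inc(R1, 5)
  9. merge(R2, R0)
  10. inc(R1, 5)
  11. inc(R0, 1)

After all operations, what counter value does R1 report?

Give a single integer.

Op 1: inc R1 by 4 -> R1=(0,4,0) value=4
Op 2: inc R2 by 3 -> R2=(0,0,3) value=3
Op 3: merge R1<->R0 -> R1=(0,4,0) R0=(0,4,0)
Op 4: merge R2<->R1 -> R2=(0,4,3) R1=(0,4,3)
Op 5: merge R2<->R1 -> R2=(0,4,3) R1=(0,4,3)
Op 6: merge R0<->R2 -> R0=(0,4,3) R2=(0,4,3)
Op 7: inc R1 by 2 -> R1=(0,6,3) value=9
Op 8: inc R1 by 5 -> R1=(0,11,3) value=14
Op 9: merge R2<->R0 -> R2=(0,4,3) R0=(0,4,3)
Op 10: inc R1 by 5 -> R1=(0,16,3) value=19
Op 11: inc R0 by 1 -> R0=(1,4,3) value=8

Answer: 19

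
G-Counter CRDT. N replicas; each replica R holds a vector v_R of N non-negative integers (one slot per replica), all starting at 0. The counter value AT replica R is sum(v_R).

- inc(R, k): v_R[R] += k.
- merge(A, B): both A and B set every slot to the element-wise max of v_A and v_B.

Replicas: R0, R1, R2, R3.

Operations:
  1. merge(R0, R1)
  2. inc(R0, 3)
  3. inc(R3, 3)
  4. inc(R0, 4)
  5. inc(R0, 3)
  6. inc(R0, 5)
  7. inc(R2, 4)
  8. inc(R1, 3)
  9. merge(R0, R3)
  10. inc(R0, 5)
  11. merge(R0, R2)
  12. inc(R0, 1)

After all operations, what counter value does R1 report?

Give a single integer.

Op 1: merge R0<->R1 -> R0=(0,0,0,0) R1=(0,0,0,0)
Op 2: inc R0 by 3 -> R0=(3,0,0,0) value=3
Op 3: inc R3 by 3 -> R3=(0,0,0,3) value=3
Op 4: inc R0 by 4 -> R0=(7,0,0,0) value=7
Op 5: inc R0 by 3 -> R0=(10,0,0,0) value=10
Op 6: inc R0 by 5 -> R0=(15,0,0,0) value=15
Op 7: inc R2 by 4 -> R2=(0,0,4,0) value=4
Op 8: inc R1 by 3 -> R1=(0,3,0,0) value=3
Op 9: merge R0<->R3 -> R0=(15,0,0,3) R3=(15,0,0,3)
Op 10: inc R0 by 5 -> R0=(20,0,0,3) value=23
Op 11: merge R0<->R2 -> R0=(20,0,4,3) R2=(20,0,4,3)
Op 12: inc R0 by 1 -> R0=(21,0,4,3) value=28

Answer: 3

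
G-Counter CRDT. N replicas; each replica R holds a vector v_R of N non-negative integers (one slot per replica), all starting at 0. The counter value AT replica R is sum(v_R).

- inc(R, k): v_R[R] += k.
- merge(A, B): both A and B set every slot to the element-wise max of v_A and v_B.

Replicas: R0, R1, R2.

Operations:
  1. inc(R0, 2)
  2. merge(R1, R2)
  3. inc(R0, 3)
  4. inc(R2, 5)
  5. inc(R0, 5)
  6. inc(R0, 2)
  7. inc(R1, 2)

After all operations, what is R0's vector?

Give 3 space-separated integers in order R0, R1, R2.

Op 1: inc R0 by 2 -> R0=(2,0,0) value=2
Op 2: merge R1<->R2 -> R1=(0,0,0) R2=(0,0,0)
Op 3: inc R0 by 3 -> R0=(5,0,0) value=5
Op 4: inc R2 by 5 -> R2=(0,0,5) value=5
Op 5: inc R0 by 5 -> R0=(10,0,0) value=10
Op 6: inc R0 by 2 -> R0=(12,0,0) value=12
Op 7: inc R1 by 2 -> R1=(0,2,0) value=2

Answer: 12 0 0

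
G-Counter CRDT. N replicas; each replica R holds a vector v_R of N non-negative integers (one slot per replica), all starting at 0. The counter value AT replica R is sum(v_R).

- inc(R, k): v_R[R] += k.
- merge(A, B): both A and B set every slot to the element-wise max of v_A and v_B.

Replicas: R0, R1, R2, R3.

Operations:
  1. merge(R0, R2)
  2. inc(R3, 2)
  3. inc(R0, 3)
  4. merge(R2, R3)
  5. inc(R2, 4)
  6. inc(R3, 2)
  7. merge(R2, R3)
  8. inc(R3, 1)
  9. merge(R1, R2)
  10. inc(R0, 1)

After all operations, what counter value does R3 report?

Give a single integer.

Op 1: merge R0<->R2 -> R0=(0,0,0,0) R2=(0,0,0,0)
Op 2: inc R3 by 2 -> R3=(0,0,0,2) value=2
Op 3: inc R0 by 3 -> R0=(3,0,0,0) value=3
Op 4: merge R2<->R3 -> R2=(0,0,0,2) R3=(0,0,0,2)
Op 5: inc R2 by 4 -> R2=(0,0,4,2) value=6
Op 6: inc R3 by 2 -> R3=(0,0,0,4) value=4
Op 7: merge R2<->R3 -> R2=(0,0,4,4) R3=(0,0,4,4)
Op 8: inc R3 by 1 -> R3=(0,0,4,5) value=9
Op 9: merge R1<->R2 -> R1=(0,0,4,4) R2=(0,0,4,4)
Op 10: inc R0 by 1 -> R0=(4,0,0,0) value=4

Answer: 9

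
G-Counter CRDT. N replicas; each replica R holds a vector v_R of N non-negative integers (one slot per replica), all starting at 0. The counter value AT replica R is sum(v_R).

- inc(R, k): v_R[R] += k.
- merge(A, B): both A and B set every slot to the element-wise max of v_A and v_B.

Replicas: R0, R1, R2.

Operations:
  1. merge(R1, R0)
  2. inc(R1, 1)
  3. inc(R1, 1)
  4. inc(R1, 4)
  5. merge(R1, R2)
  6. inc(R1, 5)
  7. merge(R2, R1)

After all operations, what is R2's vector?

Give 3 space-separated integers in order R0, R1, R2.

Op 1: merge R1<->R0 -> R1=(0,0,0) R0=(0,0,0)
Op 2: inc R1 by 1 -> R1=(0,1,0) value=1
Op 3: inc R1 by 1 -> R1=(0,2,0) value=2
Op 4: inc R1 by 4 -> R1=(0,6,0) value=6
Op 5: merge R1<->R2 -> R1=(0,6,0) R2=(0,6,0)
Op 6: inc R1 by 5 -> R1=(0,11,0) value=11
Op 7: merge R2<->R1 -> R2=(0,11,0) R1=(0,11,0)

Answer: 0 11 0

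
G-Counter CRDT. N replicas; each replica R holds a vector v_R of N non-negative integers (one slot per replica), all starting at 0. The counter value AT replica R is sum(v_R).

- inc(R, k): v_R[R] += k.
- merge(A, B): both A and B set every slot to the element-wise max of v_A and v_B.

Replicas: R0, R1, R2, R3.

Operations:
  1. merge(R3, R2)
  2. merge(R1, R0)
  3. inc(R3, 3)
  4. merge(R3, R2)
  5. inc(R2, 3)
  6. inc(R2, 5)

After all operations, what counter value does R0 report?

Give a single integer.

Op 1: merge R3<->R2 -> R3=(0,0,0,0) R2=(0,0,0,0)
Op 2: merge R1<->R0 -> R1=(0,0,0,0) R0=(0,0,0,0)
Op 3: inc R3 by 3 -> R3=(0,0,0,3) value=3
Op 4: merge R3<->R2 -> R3=(0,0,0,3) R2=(0,0,0,3)
Op 5: inc R2 by 3 -> R2=(0,0,3,3) value=6
Op 6: inc R2 by 5 -> R2=(0,0,8,3) value=11

Answer: 0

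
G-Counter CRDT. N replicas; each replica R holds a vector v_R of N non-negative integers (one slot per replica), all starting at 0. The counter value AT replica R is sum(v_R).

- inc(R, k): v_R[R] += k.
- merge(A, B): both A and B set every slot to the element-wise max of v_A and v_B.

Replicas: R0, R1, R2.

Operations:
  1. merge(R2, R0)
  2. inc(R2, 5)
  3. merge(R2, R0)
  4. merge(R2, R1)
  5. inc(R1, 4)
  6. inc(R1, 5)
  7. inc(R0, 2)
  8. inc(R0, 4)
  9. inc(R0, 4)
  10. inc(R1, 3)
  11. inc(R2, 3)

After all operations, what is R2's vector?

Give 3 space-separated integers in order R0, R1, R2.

Answer: 0 0 8

Derivation:
Op 1: merge R2<->R0 -> R2=(0,0,0) R0=(0,0,0)
Op 2: inc R2 by 5 -> R2=(0,0,5) value=5
Op 3: merge R2<->R0 -> R2=(0,0,5) R0=(0,0,5)
Op 4: merge R2<->R1 -> R2=(0,0,5) R1=(0,0,5)
Op 5: inc R1 by 4 -> R1=(0,4,5) value=9
Op 6: inc R1 by 5 -> R1=(0,9,5) value=14
Op 7: inc R0 by 2 -> R0=(2,0,5) value=7
Op 8: inc R0 by 4 -> R0=(6,0,5) value=11
Op 9: inc R0 by 4 -> R0=(10,0,5) value=15
Op 10: inc R1 by 3 -> R1=(0,12,5) value=17
Op 11: inc R2 by 3 -> R2=(0,0,8) value=8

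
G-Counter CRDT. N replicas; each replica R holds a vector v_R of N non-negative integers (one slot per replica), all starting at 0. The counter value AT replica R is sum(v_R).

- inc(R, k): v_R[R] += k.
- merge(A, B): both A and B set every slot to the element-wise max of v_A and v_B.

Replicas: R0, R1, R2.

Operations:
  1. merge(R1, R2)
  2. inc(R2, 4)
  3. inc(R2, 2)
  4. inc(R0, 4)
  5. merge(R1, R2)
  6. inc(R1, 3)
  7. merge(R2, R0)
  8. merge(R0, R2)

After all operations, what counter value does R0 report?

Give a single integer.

Op 1: merge R1<->R2 -> R1=(0,0,0) R2=(0,0,0)
Op 2: inc R2 by 4 -> R2=(0,0,4) value=4
Op 3: inc R2 by 2 -> R2=(0,0,6) value=6
Op 4: inc R0 by 4 -> R0=(4,0,0) value=4
Op 5: merge R1<->R2 -> R1=(0,0,6) R2=(0,0,6)
Op 6: inc R1 by 3 -> R1=(0,3,6) value=9
Op 7: merge R2<->R0 -> R2=(4,0,6) R0=(4,0,6)
Op 8: merge R0<->R2 -> R0=(4,0,6) R2=(4,0,6)

Answer: 10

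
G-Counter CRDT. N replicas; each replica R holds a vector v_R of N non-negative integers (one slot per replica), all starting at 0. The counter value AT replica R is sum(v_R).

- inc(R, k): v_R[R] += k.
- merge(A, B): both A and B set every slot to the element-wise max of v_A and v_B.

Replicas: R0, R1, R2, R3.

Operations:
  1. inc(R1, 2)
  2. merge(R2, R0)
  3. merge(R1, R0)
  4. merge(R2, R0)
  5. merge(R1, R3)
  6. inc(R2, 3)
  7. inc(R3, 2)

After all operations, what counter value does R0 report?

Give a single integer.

Answer: 2

Derivation:
Op 1: inc R1 by 2 -> R1=(0,2,0,0) value=2
Op 2: merge R2<->R0 -> R2=(0,0,0,0) R0=(0,0,0,0)
Op 3: merge R1<->R0 -> R1=(0,2,0,0) R0=(0,2,0,0)
Op 4: merge R2<->R0 -> R2=(0,2,0,0) R0=(0,2,0,0)
Op 5: merge R1<->R3 -> R1=(0,2,0,0) R3=(0,2,0,0)
Op 6: inc R2 by 3 -> R2=(0,2,3,0) value=5
Op 7: inc R3 by 2 -> R3=(0,2,0,2) value=4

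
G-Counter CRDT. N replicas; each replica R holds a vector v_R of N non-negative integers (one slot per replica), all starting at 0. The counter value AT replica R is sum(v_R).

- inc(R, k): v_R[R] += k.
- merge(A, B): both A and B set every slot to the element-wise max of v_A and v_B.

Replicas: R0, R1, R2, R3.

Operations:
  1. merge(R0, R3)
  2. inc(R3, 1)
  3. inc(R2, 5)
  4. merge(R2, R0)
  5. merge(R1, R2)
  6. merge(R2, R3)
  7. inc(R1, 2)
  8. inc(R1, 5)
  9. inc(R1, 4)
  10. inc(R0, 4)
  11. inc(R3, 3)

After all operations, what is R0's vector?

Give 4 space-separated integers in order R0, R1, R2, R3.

Op 1: merge R0<->R3 -> R0=(0,0,0,0) R3=(0,0,0,0)
Op 2: inc R3 by 1 -> R3=(0,0,0,1) value=1
Op 3: inc R2 by 5 -> R2=(0,0,5,0) value=5
Op 4: merge R2<->R0 -> R2=(0,0,5,0) R0=(0,0,5,0)
Op 5: merge R1<->R2 -> R1=(0,0,5,0) R2=(0,0,5,0)
Op 6: merge R2<->R3 -> R2=(0,0,5,1) R3=(0,0,5,1)
Op 7: inc R1 by 2 -> R1=(0,2,5,0) value=7
Op 8: inc R1 by 5 -> R1=(0,7,5,0) value=12
Op 9: inc R1 by 4 -> R1=(0,11,5,0) value=16
Op 10: inc R0 by 4 -> R0=(4,0,5,0) value=9
Op 11: inc R3 by 3 -> R3=(0,0,5,4) value=9

Answer: 4 0 5 0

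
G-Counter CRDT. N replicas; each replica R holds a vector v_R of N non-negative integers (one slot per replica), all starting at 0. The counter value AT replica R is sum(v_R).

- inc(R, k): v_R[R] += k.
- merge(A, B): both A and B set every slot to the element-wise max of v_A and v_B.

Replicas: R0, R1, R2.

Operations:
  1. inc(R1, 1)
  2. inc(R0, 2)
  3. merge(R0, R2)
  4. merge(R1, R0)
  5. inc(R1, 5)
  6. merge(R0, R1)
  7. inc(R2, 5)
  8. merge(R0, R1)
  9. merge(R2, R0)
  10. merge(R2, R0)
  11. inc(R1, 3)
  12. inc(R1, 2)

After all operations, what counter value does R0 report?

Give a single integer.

Answer: 13

Derivation:
Op 1: inc R1 by 1 -> R1=(0,1,0) value=1
Op 2: inc R0 by 2 -> R0=(2,0,0) value=2
Op 3: merge R0<->R2 -> R0=(2,0,0) R2=(2,0,0)
Op 4: merge R1<->R0 -> R1=(2,1,0) R0=(2,1,0)
Op 5: inc R1 by 5 -> R1=(2,6,0) value=8
Op 6: merge R0<->R1 -> R0=(2,6,0) R1=(2,6,0)
Op 7: inc R2 by 5 -> R2=(2,0,5) value=7
Op 8: merge R0<->R1 -> R0=(2,6,0) R1=(2,6,0)
Op 9: merge R2<->R0 -> R2=(2,6,5) R0=(2,6,5)
Op 10: merge R2<->R0 -> R2=(2,6,5) R0=(2,6,5)
Op 11: inc R1 by 3 -> R1=(2,9,0) value=11
Op 12: inc R1 by 2 -> R1=(2,11,0) value=13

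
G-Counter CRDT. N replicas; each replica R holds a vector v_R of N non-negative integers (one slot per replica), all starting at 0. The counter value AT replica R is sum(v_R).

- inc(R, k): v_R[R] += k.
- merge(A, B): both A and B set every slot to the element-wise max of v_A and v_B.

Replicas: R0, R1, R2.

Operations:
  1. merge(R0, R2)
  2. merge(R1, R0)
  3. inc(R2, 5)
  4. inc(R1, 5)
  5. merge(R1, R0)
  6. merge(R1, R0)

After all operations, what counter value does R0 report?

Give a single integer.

Op 1: merge R0<->R2 -> R0=(0,0,0) R2=(0,0,0)
Op 2: merge R1<->R0 -> R1=(0,0,0) R0=(0,0,0)
Op 3: inc R2 by 5 -> R2=(0,0,5) value=5
Op 4: inc R1 by 5 -> R1=(0,5,0) value=5
Op 5: merge R1<->R0 -> R1=(0,5,0) R0=(0,5,0)
Op 6: merge R1<->R0 -> R1=(0,5,0) R0=(0,5,0)

Answer: 5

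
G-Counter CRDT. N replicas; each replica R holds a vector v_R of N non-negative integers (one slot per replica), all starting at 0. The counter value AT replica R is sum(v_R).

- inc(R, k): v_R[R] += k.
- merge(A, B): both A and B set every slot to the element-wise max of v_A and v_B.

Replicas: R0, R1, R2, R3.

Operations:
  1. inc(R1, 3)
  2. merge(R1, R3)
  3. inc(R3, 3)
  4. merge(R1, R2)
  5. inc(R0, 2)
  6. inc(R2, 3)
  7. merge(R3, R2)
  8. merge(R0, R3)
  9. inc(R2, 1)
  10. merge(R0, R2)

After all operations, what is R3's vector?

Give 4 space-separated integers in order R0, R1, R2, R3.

Answer: 2 3 3 3

Derivation:
Op 1: inc R1 by 3 -> R1=(0,3,0,0) value=3
Op 2: merge R1<->R3 -> R1=(0,3,0,0) R3=(0,3,0,0)
Op 3: inc R3 by 3 -> R3=(0,3,0,3) value=6
Op 4: merge R1<->R2 -> R1=(0,3,0,0) R2=(0,3,0,0)
Op 5: inc R0 by 2 -> R0=(2,0,0,0) value=2
Op 6: inc R2 by 3 -> R2=(0,3,3,0) value=6
Op 7: merge R3<->R2 -> R3=(0,3,3,3) R2=(0,3,3,3)
Op 8: merge R0<->R3 -> R0=(2,3,3,3) R3=(2,3,3,3)
Op 9: inc R2 by 1 -> R2=(0,3,4,3) value=10
Op 10: merge R0<->R2 -> R0=(2,3,4,3) R2=(2,3,4,3)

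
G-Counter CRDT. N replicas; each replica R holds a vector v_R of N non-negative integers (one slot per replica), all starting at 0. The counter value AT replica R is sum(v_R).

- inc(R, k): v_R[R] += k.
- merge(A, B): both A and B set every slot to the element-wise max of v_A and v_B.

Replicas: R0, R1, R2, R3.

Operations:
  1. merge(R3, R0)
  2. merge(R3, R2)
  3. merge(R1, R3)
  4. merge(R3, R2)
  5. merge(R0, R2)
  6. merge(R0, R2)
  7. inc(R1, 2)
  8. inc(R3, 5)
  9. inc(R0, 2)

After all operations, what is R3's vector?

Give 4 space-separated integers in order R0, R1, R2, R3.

Answer: 0 0 0 5

Derivation:
Op 1: merge R3<->R0 -> R3=(0,0,0,0) R0=(0,0,0,0)
Op 2: merge R3<->R2 -> R3=(0,0,0,0) R2=(0,0,0,0)
Op 3: merge R1<->R3 -> R1=(0,0,0,0) R3=(0,0,0,0)
Op 4: merge R3<->R2 -> R3=(0,0,0,0) R2=(0,0,0,0)
Op 5: merge R0<->R2 -> R0=(0,0,0,0) R2=(0,0,0,0)
Op 6: merge R0<->R2 -> R0=(0,0,0,0) R2=(0,0,0,0)
Op 7: inc R1 by 2 -> R1=(0,2,0,0) value=2
Op 8: inc R3 by 5 -> R3=(0,0,0,5) value=5
Op 9: inc R0 by 2 -> R0=(2,0,0,0) value=2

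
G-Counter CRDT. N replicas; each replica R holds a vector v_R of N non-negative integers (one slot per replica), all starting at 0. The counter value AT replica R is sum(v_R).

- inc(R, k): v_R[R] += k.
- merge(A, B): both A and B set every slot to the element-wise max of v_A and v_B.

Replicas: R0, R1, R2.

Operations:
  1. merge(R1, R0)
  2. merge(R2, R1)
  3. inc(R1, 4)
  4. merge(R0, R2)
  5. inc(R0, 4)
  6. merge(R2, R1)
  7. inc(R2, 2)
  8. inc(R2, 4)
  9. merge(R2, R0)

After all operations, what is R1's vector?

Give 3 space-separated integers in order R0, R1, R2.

Answer: 0 4 0

Derivation:
Op 1: merge R1<->R0 -> R1=(0,0,0) R0=(0,0,0)
Op 2: merge R2<->R1 -> R2=(0,0,0) R1=(0,0,0)
Op 3: inc R1 by 4 -> R1=(0,4,0) value=4
Op 4: merge R0<->R2 -> R0=(0,0,0) R2=(0,0,0)
Op 5: inc R0 by 4 -> R0=(4,0,0) value=4
Op 6: merge R2<->R1 -> R2=(0,4,0) R1=(0,4,0)
Op 7: inc R2 by 2 -> R2=(0,4,2) value=6
Op 8: inc R2 by 4 -> R2=(0,4,6) value=10
Op 9: merge R2<->R0 -> R2=(4,4,6) R0=(4,4,6)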